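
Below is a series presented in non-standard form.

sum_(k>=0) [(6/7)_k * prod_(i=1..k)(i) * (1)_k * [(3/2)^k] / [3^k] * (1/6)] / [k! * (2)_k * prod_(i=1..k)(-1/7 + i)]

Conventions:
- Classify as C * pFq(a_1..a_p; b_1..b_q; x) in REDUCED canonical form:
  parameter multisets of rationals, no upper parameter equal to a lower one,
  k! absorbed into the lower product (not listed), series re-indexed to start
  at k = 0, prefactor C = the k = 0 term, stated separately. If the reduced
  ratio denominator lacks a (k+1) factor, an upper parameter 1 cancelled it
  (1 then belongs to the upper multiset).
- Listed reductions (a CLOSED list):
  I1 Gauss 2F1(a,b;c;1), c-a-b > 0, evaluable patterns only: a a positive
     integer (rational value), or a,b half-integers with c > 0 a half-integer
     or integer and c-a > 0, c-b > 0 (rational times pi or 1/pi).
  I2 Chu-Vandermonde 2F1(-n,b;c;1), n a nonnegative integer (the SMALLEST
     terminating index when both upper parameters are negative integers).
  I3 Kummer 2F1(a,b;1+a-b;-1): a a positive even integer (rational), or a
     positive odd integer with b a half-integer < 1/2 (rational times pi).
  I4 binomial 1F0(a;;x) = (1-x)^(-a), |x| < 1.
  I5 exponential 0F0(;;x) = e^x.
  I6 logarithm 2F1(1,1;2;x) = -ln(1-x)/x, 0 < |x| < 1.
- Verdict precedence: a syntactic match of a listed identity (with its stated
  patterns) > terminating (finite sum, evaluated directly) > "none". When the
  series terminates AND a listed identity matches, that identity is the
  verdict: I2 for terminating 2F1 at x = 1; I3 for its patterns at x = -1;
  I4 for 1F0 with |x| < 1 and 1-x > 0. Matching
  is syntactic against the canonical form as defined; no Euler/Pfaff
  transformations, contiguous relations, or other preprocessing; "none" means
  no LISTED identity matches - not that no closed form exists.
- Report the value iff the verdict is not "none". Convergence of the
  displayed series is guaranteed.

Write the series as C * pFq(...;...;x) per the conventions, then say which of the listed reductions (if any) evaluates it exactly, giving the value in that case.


First insight: t_0 = 1/6 here, and the two k-th powers (C = 1/6) combine into one argument.
Consecutive-term ratio: r(k) = (1/2) * (k+1) (k+1) / [(k+2) (k+1)] - poly over poly, x = (1/2) from leading terms; C = 1/6 at k = 0.

At argument 1/2: a 2F1 with upper {1, 1}, lower {2}, scaled by C = 1/6. Verdict at x = 1/2: logarithm (I6) matches (the logarithm: parameters (1,1;2), x = 1/2). Exact value: (-1/3) * ln(1/2).


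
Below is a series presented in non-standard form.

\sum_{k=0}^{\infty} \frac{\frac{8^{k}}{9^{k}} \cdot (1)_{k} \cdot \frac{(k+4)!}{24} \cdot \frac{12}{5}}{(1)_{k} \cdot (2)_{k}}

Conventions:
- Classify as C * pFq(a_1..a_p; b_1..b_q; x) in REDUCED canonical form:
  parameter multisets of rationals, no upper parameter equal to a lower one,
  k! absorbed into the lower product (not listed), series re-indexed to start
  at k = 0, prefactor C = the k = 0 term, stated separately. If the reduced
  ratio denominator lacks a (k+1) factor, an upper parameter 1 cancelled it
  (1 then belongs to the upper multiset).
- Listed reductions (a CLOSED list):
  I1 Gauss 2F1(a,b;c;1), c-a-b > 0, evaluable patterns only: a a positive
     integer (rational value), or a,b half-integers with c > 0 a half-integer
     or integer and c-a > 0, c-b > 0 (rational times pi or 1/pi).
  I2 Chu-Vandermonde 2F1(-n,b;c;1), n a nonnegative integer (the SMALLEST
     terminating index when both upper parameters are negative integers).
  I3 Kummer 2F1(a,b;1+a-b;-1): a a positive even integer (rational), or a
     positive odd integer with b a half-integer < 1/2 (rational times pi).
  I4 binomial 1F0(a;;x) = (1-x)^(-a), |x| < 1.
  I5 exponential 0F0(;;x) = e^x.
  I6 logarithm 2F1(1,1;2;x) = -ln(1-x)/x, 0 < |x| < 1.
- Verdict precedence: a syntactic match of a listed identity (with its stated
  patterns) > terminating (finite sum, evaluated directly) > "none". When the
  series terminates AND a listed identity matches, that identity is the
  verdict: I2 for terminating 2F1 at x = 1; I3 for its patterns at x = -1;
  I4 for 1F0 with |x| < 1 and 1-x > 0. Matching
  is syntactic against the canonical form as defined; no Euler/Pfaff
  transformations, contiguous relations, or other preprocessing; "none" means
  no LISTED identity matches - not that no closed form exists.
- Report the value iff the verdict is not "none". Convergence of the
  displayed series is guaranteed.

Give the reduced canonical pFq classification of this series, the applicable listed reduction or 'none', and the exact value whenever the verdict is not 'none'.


Canonical form: C = \frac{12}{5} times 2F1 with upper {1, 5}, lower {2}, x = \frac{8}{9}. Verdict: none. Every listed pattern misses the 2F1 form at \frac{8}{9}, upper {1, 5}.

Key step: t_0 being \frac{12}{5}, (1)_k (C = 12/5, x = 8/9) is k! itself.
Step ratio: r(k) = \frac{8}{9} * (k+1) (k+5) / [(k+2) (k+1)] ; factor over Q: parameters, x = \frac{8}{9}, and C = \frac{12}{5}.


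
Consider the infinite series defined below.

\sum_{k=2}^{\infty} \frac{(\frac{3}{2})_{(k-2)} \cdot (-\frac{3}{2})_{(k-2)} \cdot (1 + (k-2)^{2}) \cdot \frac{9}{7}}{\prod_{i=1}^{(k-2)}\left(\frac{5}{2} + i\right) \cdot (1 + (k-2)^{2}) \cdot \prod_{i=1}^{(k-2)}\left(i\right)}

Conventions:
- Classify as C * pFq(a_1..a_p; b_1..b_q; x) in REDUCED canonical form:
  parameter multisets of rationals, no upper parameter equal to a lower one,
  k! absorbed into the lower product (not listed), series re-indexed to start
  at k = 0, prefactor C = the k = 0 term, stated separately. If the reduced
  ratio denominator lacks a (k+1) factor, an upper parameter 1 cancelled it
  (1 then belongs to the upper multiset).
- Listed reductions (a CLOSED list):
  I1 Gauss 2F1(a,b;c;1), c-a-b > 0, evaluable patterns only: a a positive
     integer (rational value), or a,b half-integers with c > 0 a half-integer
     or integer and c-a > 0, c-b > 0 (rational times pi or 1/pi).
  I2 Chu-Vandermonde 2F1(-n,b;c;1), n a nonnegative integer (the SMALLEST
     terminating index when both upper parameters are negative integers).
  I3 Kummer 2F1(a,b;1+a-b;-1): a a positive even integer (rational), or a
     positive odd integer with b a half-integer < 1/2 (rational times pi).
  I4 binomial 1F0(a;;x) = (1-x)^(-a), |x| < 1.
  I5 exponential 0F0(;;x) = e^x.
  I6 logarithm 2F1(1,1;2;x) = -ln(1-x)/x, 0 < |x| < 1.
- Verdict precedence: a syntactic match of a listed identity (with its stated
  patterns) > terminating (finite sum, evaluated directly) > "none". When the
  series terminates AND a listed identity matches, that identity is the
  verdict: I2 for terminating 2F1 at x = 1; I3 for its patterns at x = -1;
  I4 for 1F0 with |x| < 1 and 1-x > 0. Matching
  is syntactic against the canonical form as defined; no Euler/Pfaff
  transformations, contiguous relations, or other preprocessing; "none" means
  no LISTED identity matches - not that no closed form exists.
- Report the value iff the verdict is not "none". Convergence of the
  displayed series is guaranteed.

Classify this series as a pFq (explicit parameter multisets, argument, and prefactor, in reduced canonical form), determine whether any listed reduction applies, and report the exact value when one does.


This is \frac{9}{7} * 2F1(-\frac{3}{2}, \frac{3}{2}; \frac{7}{2}; 1) in reduced canonical form. Verdict: Gauss's theorem I1 (half-integer case) fires (x = 1; upper {-\frac{3}{2}, \frac{3}{2}} half-integers, c = \frac{7}{2} in the evaluable pattern). Hence: \frac{675}{3584} \cdot \pi.

Key step: x = 1 and the lower running product (prefactor 9/7) is a rising factorial.
Adjacent-term ratio: r(k) = 1 * (k-\frac{3}{2}) (k+\frac{3}{2}) / [(k+\frac{7}{2}) (k+1)] - rational in k, leading ratio 1; with t_0 = \frac{9}{7}, classification follows.


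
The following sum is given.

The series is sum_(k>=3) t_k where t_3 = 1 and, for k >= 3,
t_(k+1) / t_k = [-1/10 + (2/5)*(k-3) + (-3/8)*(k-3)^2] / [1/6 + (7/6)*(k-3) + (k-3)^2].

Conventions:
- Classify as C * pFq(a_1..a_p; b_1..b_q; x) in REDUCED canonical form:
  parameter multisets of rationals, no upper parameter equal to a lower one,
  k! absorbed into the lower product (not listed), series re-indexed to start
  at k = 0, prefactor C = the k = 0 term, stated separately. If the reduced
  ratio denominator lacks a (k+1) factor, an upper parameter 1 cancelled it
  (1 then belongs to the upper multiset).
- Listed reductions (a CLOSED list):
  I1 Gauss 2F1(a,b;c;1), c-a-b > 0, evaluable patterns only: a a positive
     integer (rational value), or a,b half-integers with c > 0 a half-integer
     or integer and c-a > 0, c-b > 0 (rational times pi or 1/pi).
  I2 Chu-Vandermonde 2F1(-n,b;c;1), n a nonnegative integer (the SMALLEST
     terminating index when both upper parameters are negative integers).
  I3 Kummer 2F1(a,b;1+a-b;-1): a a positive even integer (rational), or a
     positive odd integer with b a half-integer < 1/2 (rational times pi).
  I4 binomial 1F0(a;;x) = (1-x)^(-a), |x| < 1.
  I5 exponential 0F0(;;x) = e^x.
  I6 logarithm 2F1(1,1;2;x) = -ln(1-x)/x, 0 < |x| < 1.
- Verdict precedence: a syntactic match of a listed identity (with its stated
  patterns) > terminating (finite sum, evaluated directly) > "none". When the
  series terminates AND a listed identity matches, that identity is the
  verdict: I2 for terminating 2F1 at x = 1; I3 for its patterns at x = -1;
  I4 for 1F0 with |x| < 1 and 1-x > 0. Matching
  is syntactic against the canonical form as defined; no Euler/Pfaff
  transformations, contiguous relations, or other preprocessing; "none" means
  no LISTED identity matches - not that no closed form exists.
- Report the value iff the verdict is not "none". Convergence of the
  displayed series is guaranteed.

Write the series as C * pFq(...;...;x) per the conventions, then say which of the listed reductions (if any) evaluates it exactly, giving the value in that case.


x = -3/8 here; the reduced form reads 2F1, upper {-2/3, -2/5}, lower {1/6}, C = 1. Verdict: none - at argument -3/8 the multisets {-2/3, -2/5} ; {1/6} match no listed identity.

First insight: t_0 = 1 here, and roots of the ratio polynomials (prefactor 1) are the negated parameters.
Term ratio: r(k) = (-3/8) * (k-2/3) (k-2/5) / [(k+1/6) (k+1)] - rational in k, leading ratio (-3/8); with t_0 = 1, classification follows.


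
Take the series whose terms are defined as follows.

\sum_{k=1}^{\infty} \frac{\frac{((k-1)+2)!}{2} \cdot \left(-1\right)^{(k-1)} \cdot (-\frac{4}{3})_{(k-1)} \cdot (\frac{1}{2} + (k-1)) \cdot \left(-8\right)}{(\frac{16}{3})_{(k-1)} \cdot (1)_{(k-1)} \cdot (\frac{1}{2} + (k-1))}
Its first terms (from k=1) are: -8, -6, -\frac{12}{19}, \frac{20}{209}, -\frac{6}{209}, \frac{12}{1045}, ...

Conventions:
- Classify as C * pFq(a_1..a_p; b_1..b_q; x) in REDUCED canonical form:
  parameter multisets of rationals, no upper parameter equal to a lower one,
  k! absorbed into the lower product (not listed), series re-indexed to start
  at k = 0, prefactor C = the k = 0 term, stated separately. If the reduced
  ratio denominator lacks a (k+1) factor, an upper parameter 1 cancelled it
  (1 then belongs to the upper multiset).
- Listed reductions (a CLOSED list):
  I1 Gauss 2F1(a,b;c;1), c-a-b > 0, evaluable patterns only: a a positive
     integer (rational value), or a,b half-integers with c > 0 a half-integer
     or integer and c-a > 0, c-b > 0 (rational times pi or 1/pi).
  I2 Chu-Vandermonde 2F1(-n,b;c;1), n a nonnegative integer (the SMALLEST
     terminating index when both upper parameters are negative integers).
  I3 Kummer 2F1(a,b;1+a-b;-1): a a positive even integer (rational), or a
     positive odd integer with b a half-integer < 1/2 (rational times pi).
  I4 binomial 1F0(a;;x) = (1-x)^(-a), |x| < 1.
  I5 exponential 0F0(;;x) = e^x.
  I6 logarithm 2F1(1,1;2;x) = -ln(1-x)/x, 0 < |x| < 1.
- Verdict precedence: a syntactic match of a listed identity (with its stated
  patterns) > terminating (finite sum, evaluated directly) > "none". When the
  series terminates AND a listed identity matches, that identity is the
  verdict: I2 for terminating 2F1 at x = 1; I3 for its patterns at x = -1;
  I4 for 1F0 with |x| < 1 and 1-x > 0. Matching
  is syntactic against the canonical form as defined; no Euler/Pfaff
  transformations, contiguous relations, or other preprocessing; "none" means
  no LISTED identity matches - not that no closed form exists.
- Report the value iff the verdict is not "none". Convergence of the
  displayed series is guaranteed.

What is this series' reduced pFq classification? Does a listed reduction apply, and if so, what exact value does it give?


The series (x = -1) is 2F1: upper {-\frac{4}{3}, 3}, lower {\frac{16}{3}}, prefactor -8. Verdict: none here - no I1-I6 shape fits x = -1 with lower {\frac{16}{3}}.

The tell: t_0 being -8, the factor k + 1/2 cancels (top and bottom), leaving C = -8, x = -1.
Consecutive-term ratio: r(k) = -1 * (k-\frac{4}{3}) (k+3) / [(k+\frac{16}{3}) (k+1)] - poly over poly, x = -1 from leading terms; C = -8 at k = 0.


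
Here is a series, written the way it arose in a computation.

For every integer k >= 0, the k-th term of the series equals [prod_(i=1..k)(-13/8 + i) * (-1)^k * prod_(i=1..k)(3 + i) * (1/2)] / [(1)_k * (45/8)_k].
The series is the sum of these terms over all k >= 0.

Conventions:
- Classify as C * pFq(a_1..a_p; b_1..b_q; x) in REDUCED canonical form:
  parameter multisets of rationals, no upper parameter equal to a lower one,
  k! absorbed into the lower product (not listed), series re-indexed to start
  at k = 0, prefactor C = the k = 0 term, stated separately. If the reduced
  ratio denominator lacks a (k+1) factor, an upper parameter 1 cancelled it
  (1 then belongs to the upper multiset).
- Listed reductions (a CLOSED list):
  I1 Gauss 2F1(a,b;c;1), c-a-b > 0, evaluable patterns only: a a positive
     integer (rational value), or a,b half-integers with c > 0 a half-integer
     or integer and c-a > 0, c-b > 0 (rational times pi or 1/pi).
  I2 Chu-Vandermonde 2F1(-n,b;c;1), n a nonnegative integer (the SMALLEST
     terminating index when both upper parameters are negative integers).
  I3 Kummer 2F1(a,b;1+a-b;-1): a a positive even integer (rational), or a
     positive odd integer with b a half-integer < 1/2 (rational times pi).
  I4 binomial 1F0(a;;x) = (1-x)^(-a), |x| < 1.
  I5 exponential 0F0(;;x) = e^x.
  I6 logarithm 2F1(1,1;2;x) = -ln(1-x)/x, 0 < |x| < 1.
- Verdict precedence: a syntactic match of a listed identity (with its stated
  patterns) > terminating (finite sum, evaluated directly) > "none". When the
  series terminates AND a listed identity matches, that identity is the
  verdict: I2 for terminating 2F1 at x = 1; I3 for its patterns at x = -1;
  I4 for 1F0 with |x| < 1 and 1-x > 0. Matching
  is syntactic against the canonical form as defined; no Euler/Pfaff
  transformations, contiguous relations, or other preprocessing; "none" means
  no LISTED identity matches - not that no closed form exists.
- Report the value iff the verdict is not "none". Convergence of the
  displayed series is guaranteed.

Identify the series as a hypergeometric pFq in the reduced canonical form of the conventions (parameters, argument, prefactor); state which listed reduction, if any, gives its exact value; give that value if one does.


x = -1 here; the reduced form reads 2F1, upper {-5/8, 4}, lower {45/8}, C = 1/2. Verdict: Kummer's theorem (I3) matches (x = -1; c = 45/8 equals 1+a-b for upper {-5/8, 4}: listed pattern). Sum: 1073/1536.

Structural cue: t_0 being 1/2, the running product (prefactor 1/2) telescopes to a rising factorial.
Term ratio: r(k) = (-1) * (k-5/8) (k+4) / [(k+45/8) (k+1)] - rational; roots negated = parameters, x = (-1), C = 1/2.


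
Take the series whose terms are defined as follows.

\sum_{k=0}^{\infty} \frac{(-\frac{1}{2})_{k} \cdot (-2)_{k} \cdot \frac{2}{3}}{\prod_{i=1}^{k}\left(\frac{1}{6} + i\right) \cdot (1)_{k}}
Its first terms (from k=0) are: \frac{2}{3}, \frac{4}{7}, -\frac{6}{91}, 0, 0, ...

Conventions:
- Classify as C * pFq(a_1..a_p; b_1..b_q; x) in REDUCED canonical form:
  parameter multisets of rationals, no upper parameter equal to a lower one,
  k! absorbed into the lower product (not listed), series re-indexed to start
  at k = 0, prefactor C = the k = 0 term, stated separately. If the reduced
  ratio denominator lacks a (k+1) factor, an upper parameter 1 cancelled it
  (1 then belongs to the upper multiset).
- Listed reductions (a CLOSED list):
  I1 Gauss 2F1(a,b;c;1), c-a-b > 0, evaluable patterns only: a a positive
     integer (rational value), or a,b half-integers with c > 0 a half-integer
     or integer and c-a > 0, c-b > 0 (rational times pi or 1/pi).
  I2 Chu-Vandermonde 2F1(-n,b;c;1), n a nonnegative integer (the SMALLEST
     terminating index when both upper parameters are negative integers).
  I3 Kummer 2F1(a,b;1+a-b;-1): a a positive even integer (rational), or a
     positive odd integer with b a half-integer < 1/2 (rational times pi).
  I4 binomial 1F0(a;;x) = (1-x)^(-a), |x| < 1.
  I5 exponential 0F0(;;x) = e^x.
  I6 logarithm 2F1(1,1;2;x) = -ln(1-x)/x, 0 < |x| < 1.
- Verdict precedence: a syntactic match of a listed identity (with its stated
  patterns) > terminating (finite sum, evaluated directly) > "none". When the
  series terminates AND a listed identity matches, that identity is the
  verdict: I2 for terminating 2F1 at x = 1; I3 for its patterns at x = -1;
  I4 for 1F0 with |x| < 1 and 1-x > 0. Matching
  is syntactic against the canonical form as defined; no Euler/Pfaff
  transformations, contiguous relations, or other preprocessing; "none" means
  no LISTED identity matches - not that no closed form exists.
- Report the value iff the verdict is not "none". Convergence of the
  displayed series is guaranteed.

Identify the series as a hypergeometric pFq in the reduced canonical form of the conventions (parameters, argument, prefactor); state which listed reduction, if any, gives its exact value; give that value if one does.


At argument 1: a 2F1 with upper {-2, -\frac{1}{2}}, lower {\frac{7}{6}}, scaled by C = \frac{2}{3}. Verdict at x = 1: the Chu-Vandermonde identity I2 matches (terminating 2F1 at x = 1 with n = 2, b = -1/2, c = \frac{7}{6}). Exact value: \frac{320}{273}.

Structural cue: with t_0 = \frac{2}{3}, the lower running product (prefactor 2/3) is a rising factorial.
Consecutive-term ratio: r(k) = 1 * (k-2) (k-\frac{1}{2}) / [(k+\frac{7}{6}) (k+1)] - rational in k. x = 1; t_0 = \frac{2}{3}; negate the roots.


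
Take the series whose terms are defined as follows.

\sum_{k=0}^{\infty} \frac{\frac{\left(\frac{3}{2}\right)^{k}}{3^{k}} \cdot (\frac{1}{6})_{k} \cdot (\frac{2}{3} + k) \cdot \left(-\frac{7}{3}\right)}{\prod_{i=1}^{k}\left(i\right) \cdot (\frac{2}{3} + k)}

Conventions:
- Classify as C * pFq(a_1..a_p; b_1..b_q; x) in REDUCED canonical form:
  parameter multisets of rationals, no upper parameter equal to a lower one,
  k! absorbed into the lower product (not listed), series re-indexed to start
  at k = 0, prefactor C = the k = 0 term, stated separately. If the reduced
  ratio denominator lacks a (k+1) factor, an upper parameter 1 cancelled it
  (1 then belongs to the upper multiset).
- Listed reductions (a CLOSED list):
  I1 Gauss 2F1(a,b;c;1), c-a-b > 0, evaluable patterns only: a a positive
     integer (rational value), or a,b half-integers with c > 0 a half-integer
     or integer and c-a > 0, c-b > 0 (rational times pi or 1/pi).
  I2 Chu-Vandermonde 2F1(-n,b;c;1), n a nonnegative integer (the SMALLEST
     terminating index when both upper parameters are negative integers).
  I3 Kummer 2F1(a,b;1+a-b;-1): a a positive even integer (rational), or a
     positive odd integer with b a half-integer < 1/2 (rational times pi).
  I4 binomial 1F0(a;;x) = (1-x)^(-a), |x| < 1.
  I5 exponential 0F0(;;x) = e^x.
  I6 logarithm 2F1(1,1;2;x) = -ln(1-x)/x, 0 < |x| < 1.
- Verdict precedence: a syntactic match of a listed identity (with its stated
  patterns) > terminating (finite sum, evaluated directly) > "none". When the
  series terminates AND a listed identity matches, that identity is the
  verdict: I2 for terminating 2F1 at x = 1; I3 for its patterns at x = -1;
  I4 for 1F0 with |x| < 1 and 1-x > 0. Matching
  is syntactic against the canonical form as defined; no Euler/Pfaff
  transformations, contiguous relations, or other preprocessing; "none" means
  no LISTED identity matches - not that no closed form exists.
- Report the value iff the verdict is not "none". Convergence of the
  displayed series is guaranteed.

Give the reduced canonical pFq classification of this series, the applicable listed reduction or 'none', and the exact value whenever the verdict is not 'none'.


The series (x = \frac{1}{2}) is 1F0: upper {\frac{1}{6}}, lower {-}, prefactor -\frac{7}{3}. Verdict: this is the I4 binomial reduction (the 1F0 binomial series: exponent -1/6, x = \frac{1}{2}). Sum: \left(-\frac{7}{3}\right) \cdot \left(\frac{1}{2}\right)^{-\frac{1}{6}}.

Key observation: t_0 = -\frac{7}{3} here, and striking the common factor k + 2/3 reduces the term (C = -7/3, x = 1/2).
Term ratio: r(k) = \frac{1}{2} * (k+\frac{1}{6}) / [(k+1)] - rational in k. x = \frac{1}{2}; t_0 = -\frac{7}{3}; negate the roots.


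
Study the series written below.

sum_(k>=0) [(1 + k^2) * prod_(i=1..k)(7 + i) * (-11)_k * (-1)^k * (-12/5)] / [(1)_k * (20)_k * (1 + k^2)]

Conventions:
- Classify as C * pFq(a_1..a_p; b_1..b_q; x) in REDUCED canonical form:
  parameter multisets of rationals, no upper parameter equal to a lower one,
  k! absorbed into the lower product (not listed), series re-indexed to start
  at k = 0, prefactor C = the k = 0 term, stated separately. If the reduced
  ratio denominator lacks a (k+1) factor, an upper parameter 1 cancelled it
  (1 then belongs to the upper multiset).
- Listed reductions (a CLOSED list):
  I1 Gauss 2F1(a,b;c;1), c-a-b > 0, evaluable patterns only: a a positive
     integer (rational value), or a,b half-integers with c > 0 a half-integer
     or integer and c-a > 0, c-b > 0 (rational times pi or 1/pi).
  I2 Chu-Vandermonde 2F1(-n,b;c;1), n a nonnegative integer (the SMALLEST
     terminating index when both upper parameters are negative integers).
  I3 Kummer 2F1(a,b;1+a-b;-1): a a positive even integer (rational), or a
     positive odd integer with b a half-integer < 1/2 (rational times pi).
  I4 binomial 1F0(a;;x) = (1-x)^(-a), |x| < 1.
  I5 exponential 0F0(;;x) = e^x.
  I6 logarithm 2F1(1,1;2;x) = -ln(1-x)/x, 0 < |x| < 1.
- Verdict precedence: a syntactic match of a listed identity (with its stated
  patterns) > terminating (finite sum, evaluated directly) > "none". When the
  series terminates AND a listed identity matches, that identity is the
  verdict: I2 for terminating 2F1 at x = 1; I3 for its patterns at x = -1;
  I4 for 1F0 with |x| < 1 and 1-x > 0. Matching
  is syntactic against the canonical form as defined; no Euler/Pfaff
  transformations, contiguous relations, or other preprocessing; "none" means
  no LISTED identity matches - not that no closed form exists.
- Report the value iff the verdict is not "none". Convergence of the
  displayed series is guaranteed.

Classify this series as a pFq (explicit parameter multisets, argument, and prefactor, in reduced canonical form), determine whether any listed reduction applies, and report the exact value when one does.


With C = -12/5: the canonical form is 2F1(-11, 8; 20; -1). Verdict: the Kummer evaluation I3 fires (x = -1; c = 20 equals 1+a-b for upper {-11, 8}: listed pattern). Value: -23256/175.

Key step: t_0 = -12/5 here, and (1)_k (C = -12/5) is k! itself.
Term ratio: r(k) = (-1) * (k-11) (k+8) / [(k+20) (k+1)] - rational in k. x = (-1); t_0 = -12/5; negate the roots.


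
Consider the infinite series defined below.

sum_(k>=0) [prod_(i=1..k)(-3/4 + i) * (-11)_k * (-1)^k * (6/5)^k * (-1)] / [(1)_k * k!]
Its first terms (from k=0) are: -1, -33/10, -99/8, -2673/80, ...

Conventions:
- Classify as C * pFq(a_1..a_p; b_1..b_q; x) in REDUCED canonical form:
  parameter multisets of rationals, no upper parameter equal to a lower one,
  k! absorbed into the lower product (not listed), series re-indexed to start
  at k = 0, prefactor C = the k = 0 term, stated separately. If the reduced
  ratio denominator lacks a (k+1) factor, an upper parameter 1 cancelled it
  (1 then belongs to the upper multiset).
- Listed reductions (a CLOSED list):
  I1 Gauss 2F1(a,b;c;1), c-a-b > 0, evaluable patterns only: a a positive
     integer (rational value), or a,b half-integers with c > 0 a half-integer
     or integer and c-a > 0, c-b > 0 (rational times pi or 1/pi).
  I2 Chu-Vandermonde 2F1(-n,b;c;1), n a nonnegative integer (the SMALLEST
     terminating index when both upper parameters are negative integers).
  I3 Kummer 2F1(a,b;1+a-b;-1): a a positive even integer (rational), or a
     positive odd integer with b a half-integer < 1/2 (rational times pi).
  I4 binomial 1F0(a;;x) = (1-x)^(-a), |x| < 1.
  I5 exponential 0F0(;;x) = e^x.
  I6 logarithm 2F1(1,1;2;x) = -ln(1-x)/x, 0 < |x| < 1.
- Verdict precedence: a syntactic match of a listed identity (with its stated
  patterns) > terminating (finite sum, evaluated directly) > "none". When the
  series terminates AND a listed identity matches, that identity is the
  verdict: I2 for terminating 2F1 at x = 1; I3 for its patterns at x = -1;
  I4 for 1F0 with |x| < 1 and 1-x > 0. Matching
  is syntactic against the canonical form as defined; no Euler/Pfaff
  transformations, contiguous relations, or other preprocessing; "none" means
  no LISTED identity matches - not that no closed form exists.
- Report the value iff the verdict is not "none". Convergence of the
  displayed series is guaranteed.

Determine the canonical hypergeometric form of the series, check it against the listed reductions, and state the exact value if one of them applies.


Canonical form: C = -1 times 2F1 with upper {-11, 1/4}, lower {1}, x = -6/5. Verdict: terminating - upper -11 stops the sum at k = 11; the 12 terms are added exactly. Value: -2252515731312161/5120000000000.

Structural cue: t_0 being -1, the (-1)^k factor (C = -1, x = -6/5) folds into the argument's sign.
Step ratio: r(k) = (-6/5) * (k-11) (k+1/4) / [(k+1) (k+1)] - rational in k, leading ratio (-6/5); with t_0 = -1, classification follows.


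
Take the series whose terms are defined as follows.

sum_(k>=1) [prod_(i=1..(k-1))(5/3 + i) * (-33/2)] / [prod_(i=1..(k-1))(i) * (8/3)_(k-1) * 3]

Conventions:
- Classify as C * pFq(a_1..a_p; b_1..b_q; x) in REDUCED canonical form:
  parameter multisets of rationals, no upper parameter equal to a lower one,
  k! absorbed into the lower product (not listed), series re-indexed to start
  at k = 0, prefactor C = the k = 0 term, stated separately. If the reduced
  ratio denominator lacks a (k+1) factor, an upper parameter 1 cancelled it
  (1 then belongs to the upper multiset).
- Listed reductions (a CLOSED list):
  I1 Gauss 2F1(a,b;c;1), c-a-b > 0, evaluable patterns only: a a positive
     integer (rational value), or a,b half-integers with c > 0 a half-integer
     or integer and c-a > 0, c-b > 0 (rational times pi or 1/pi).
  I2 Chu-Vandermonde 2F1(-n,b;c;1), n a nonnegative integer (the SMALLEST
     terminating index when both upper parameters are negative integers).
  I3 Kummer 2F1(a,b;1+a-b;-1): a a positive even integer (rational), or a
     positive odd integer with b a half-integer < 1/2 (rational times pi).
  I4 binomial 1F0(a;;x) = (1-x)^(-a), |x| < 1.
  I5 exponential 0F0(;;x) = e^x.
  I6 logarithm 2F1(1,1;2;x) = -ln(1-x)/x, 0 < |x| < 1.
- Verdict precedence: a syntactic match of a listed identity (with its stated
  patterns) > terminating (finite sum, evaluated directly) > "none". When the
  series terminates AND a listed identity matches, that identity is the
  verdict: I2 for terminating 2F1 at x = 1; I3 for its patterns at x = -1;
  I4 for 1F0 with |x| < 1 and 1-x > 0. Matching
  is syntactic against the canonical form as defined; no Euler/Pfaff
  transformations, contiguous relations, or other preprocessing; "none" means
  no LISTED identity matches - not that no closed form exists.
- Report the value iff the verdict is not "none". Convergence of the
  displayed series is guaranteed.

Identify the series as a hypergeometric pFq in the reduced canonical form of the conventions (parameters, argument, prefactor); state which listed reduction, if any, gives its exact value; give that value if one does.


Structural cue: x = 1 and the parameter 8/3 appears in both the upper and lower lists and cancels.
Adjacent-term ratio: r(k) = 1 * 1 / [(k+1)] - rational; roots negated = parameters, x = 1, C = -11/2.

x = 1 here; the reduced form reads 0F0, upper {-}, lower {-}, C = -11/2. Verdict: this is the I5 exponential reduction (the 0F0 exponential series at x = 1). Its exact value is (-11/2) * e^(1).


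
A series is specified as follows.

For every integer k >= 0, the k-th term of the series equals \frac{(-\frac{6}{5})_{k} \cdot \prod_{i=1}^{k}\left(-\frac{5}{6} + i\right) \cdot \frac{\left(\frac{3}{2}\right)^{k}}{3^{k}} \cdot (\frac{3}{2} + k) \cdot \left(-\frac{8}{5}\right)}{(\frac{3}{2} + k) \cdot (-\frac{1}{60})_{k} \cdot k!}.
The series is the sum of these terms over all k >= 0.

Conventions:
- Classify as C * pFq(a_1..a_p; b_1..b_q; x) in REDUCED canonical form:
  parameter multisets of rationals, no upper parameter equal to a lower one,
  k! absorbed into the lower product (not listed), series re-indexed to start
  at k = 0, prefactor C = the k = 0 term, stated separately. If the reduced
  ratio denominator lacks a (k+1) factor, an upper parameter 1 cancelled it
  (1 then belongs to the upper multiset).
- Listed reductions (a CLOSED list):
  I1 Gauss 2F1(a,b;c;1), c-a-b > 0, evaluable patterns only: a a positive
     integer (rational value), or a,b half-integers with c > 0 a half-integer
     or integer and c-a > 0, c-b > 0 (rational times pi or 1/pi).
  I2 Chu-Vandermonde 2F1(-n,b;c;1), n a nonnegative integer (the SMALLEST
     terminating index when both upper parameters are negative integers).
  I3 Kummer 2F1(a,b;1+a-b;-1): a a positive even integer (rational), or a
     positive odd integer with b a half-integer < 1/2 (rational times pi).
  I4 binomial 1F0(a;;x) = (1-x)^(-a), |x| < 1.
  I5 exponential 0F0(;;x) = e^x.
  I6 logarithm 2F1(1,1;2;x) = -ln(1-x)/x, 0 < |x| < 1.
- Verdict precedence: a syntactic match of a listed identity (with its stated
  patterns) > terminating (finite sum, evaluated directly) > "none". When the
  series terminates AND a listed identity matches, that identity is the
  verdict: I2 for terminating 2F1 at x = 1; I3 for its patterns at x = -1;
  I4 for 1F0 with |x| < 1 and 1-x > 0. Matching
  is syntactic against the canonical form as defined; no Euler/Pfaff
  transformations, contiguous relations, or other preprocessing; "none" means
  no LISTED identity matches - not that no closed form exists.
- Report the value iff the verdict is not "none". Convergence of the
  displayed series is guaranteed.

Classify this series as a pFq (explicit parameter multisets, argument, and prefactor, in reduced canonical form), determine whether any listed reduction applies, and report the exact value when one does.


Structural cue: t_0 = -\frac{8}{5} here, and k + 3/2 divides numerator and denominator alike; C = -8/5 after cancelling.
Step ratio: r(k) = \frac{1}{2} * (k-\frac{6}{5}) (k+\frac{1}{6}) / [(k-\frac{1}{60}) (k+1)] ; factor over Q: parameters, x = \frac{1}{2}, and C = -\frac{8}{5}.

Classification (C = -\frac{8}{5}): 2F1 with upper {-\frac{6}{5}, \frac{1}{6}}, lower {-\frac{1}{60}}, argument x = \frac{1}{2}. Verdict: none - at argument \frac{1}{2} the multisets {-\frac{6}{5}, \frac{1}{6}} ; {-\frac{1}{60}} match no listed identity.


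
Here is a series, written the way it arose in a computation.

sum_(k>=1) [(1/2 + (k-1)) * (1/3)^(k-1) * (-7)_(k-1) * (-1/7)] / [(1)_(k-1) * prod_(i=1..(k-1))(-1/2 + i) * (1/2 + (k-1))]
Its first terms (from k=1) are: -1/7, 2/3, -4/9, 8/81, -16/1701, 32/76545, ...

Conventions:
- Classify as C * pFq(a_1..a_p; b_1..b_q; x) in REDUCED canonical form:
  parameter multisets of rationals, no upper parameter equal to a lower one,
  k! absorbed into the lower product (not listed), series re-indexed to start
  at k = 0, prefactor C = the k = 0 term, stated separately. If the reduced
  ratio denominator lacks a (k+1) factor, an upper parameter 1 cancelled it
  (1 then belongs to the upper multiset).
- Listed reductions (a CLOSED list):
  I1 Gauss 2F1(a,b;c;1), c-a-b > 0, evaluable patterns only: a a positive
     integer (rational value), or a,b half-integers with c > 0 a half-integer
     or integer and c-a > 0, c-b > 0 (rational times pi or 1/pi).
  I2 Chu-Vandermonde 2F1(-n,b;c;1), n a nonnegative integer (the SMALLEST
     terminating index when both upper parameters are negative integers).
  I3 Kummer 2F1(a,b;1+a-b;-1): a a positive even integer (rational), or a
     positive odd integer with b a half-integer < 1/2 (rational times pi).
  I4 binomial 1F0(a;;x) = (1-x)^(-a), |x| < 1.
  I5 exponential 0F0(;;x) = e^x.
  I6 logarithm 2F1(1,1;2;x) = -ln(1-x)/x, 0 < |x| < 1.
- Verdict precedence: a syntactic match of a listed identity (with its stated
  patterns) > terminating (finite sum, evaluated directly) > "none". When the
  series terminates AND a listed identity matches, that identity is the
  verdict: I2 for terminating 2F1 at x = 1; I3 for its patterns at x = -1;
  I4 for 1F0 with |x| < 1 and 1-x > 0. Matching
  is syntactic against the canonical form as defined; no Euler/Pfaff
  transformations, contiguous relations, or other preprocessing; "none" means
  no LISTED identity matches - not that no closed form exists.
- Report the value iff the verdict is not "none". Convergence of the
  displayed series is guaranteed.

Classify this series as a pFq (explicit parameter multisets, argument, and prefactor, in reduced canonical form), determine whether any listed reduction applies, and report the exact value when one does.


Canonical form: C = -1/7 times 1F1 with upper {-7}, lower {1/2}, x = 1/3. Verdict: terminating - no listed pattern fits, but -7 in the upper list cuts the series at k = 7; direct evaluation. Value: 69980245/413756343.

First insight: x = (1/3) and the lower running product (prefactor -1/7) is a rising factorial.
Term ratio: r(k) = (1/3) * (k-7) / [(k+1/2) (k+1)] - rational; roots negated = parameters, x = (1/3), C = -1/7.


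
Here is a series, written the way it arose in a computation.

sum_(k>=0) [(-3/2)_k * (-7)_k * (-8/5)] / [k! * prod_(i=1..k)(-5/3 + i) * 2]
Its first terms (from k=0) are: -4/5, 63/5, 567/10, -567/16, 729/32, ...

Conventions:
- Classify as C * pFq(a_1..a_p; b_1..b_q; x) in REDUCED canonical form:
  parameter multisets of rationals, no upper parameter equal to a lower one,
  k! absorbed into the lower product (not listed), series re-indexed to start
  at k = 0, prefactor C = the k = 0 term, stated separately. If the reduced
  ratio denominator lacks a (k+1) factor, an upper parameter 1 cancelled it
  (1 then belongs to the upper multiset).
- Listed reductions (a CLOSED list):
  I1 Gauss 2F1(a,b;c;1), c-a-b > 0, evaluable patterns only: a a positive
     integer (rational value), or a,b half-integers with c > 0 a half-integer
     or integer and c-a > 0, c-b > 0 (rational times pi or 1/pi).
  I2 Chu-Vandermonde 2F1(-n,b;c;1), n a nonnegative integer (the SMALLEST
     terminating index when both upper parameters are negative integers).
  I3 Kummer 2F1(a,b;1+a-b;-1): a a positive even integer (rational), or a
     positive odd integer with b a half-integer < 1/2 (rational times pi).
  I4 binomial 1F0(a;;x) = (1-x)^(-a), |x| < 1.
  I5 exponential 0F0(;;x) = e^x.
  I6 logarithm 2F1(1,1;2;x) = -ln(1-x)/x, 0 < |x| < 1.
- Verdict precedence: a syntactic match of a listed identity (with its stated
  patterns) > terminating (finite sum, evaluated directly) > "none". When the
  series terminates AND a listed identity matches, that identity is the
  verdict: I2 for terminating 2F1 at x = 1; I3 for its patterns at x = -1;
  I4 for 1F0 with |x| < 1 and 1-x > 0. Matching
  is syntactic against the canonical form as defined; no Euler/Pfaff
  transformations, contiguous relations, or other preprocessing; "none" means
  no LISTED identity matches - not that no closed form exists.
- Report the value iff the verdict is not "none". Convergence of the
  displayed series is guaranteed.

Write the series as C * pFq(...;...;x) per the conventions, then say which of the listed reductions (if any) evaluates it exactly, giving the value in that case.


At argument 1: a 2F1 with upper {-7, -3/2}, lower {-2/3}, scaled by C = -4/5. Verdict: the Chu-Vandermonde identity I2 applies (terminating 2F1 at x = 1 with n = 7, b = -3/2, c = -2/3). Its exact value is 5113889/106496.

The tell: with t_0 = -4/5, the constant factors (C = -4/5, x = 1) combine into one prefactor.
Adjacent-term ratio: r(k) = 1 * (k-7) (k-3/2) / [(k-2/3) (k+1)] - rational; roots negated = parameters, x = 1, C = -4/5.


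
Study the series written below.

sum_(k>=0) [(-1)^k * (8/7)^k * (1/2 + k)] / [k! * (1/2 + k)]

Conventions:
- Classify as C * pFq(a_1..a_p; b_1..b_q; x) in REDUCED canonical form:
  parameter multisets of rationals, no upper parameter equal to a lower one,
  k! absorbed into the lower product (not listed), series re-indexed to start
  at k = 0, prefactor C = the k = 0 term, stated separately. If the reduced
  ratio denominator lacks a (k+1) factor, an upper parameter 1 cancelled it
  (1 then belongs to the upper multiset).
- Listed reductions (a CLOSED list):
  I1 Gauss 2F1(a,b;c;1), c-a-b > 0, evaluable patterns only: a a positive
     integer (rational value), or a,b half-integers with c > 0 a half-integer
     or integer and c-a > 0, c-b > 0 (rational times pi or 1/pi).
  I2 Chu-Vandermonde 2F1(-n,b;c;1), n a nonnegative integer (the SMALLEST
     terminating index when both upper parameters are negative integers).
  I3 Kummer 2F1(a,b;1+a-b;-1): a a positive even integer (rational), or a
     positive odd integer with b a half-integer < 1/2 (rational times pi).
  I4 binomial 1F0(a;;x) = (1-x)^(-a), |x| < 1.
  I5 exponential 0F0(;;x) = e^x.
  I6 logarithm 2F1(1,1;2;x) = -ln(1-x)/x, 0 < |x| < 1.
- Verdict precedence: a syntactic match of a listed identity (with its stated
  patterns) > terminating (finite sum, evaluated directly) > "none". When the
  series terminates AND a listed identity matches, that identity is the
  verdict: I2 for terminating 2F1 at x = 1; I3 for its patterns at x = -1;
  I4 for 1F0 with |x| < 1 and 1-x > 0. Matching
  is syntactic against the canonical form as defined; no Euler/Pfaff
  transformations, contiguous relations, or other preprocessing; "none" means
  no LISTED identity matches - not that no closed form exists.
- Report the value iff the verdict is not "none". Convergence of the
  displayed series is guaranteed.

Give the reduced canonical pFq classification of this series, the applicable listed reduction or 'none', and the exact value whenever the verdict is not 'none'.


The tell: t_0 = 1 here, and k + 1/2 divides numerator and denominator alike; C = 1 after cancelling.
Ratio: r(k) = (-8/7) * 1 / [(k+1)] ; factor over Q: parameters, x = (-8/7), and C = 1.

x = -8/7 here; the reduced form reads 0F0, upper {-}, lower {-}, C = 1. Verdict: the I5 exponential reduction applies (the 0F0 exponential series at x = -8/7). Exact value: e^(-8/7).


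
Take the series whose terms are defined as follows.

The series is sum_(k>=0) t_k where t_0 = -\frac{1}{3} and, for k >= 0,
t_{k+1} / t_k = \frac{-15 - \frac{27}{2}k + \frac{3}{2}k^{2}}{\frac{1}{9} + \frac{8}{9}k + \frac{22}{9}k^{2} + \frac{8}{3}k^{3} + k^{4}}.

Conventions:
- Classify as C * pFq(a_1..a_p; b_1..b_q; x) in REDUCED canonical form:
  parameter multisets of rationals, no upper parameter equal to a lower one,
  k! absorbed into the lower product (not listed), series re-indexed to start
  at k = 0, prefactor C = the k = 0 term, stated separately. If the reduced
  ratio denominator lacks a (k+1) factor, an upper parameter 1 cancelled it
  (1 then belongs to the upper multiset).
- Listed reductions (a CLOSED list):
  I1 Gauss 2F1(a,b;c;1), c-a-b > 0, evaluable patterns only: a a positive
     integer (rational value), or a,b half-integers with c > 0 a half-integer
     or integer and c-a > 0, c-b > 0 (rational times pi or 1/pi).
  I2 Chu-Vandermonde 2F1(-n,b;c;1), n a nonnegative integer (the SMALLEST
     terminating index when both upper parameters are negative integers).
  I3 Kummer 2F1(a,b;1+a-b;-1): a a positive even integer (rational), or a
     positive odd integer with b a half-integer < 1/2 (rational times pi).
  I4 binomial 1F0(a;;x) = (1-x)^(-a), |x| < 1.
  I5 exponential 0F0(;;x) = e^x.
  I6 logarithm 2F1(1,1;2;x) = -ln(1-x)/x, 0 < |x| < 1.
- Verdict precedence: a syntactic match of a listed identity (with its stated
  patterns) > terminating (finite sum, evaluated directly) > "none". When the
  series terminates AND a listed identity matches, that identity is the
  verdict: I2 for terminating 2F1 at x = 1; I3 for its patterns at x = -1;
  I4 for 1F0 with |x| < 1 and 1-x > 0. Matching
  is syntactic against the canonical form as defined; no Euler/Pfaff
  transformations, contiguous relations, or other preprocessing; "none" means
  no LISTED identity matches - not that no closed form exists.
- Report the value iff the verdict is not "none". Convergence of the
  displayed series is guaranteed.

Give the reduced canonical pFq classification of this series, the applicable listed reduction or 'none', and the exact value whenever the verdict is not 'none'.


Key observation: x = \frac{3}{2} and the parameter 1 appears in both the upper and lower lists and cancels.
Ratio: r(k) = \frac{3}{2} * (k-10) / [(k+\frac{1}{3}) (k+\frac{1}{3}) (k+1)] ; factor over Q: parameters, x = \frac{3}{2}, and C = -\frac{1}{3}.

Reduced: x = \frac{3}{2}, 1F2, upper = {-10}, lower = {\frac{1}{3}, \frac{1}{3}}, C = -\frac{1}{3}. Verdict: terminating - upper parameter -10 makes this a finite sum (last index 10), evaluated exactly. Sum: -\frac{24621164919589814680018489}{892098044831465472000000}.
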